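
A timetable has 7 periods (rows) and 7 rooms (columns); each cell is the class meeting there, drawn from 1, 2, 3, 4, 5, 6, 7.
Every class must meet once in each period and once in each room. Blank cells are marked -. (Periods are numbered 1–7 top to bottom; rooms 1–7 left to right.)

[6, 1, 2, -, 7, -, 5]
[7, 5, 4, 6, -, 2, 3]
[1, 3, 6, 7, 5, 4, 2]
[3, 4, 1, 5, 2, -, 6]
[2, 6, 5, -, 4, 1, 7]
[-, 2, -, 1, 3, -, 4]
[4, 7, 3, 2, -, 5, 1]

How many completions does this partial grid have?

Period 1, room 4: eliminating its period and room leaves {3, 4}.
Period 1, room 6: eliminating its period and room leaves {3}.
Period 2, room 5: eliminating its period and room leaves {1}.
Period 4, room 6: eliminating its period and room leaves {7}.
Period 5, room 4: eliminating its period and room leaves {3}.
Period 6, room 1: eliminating its period and room leaves {5}.
Period 6, room 3: eliminating its period and room leaves {7}.
Period 6, room 6: eliminating its period and room leaves {6, 7}.
Period 7, room 5: eliminating its period and room leaves {6}.
Only one assignment across all blanks avoids any period or room repeat, giving 1 completion.

1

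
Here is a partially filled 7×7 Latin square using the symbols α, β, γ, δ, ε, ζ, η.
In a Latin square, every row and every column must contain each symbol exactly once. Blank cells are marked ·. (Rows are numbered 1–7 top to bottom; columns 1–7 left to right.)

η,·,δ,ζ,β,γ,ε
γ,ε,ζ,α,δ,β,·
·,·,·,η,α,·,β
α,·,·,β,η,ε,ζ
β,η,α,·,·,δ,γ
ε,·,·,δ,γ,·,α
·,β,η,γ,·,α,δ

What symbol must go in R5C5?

Row 1, column 2: row 1 has {β, γ, δ, ε, ζ, η} and column 2 has {β, ε, η}, leaving only α.
Row 2, column 7: row 2 has {α, β, γ, δ, ε, ζ} and column 7 has {α, β, γ, δ, ε, ζ}, leaving only η.
Row 3, column 6: row 3 has {α, β, η} and column 6 has {α, β, γ, δ, ε}, leaving only ζ.
Row 3, column 1: row 3 has {α, β, ζ, η} and column 1 has {α, β, γ, ε, η}, leaving only δ.
Row 3, column 2: row 3 has {α, β, δ, ζ, η} and column 2 has {α, β, ε, η}, leaving only γ.
Row 3, column 3: row 3 has {α, β, γ, δ, ζ, η} and column 3 has {α, δ, ζ, η}, leaving only ε.
Row 4, column 2: row 4 has {α, β, ε, ζ, η} and column 2 has {α, β, γ, ε, η}, leaving only δ.
Row 4, column 3: row 4 has {α, β, δ, ε, ζ, η} and column 3 has {α, δ, ε, ζ, η}, leaving only γ.
Row 5, column 4: row 5 has {α, β, γ, δ, η} and column 4 has {α, β, γ, δ, ζ, η}, leaving only ε.
Row 5 already has {α, β, γ, δ, ε, η} and column 5 already has {α, β, γ, δ, η}, so row 5, column 5 must be ζ.

ζ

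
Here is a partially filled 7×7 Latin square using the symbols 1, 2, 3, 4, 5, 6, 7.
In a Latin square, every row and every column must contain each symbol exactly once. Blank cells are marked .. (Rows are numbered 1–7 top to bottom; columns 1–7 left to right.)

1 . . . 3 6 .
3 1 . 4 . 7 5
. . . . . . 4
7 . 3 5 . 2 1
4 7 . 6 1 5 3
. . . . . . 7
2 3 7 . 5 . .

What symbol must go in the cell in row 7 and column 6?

Row 1, column 7: row 1 has {1, 3, 6} and column 7 has {1, 3, 4, 5, 7}, leaving only 2.
Row 1, column 4: row 1 has {1, 2, 3, 6} and column 4 has {4, 5, 6}, leaving only 7.
Row 5, column 3: row 5 has {1, 3, 4, 5, 6, 7} and column 3 has {3, 7}, leaving only 2.
Row 2, column 3: row 2 has {1, 3, 4, 5, 7} and column 3 has {2, 3, 7}, leaving only 6.
Row 2, column 5: row 2 has {1, 3, 4, 5, 6, 7} and column 5 has {1, 3, 5}, leaving only 2.
Row 7, column 4: row 7 has {2, 3, 5, 7} and column 4 has {4, 5, 6, 7}, leaving only 1.
Row 7 already has {1, 2, 3, 5, 7} and column 6 already has {2, 5, 6, 7}, so row 7, column 6 must be 4.

4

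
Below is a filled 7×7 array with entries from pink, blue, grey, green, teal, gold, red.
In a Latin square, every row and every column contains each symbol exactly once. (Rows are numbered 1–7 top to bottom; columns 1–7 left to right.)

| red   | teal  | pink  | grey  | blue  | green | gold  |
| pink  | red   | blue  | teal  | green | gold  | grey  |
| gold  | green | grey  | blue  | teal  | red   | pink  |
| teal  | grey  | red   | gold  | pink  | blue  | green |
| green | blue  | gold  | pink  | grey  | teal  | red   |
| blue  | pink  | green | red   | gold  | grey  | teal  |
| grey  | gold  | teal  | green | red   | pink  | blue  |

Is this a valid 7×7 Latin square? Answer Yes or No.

Each row is a permutation of the 7 symbols, and so is each column.

Yes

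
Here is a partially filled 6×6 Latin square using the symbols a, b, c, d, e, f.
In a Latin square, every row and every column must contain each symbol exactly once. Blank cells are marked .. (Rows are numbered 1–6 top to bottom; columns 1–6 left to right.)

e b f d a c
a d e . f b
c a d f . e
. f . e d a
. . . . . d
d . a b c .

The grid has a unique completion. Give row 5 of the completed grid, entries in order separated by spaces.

Row 2, column 4: row 2 has {a, b, d, e, f} and column 4 has {b, d, e, f}, leaving only c.
Row 5, column 4: row 5 has {d} and column 4 has {b, c, d, e, f}, leaving only a.
Row 3, column 5: row 3 has {a, c, d, e, f} and column 5 has {a, c, d, f}, leaving only b.
Row 5, column 5: row 5 has {a, d} and column 5 has {a, b, c, d, f}, leaving only e.
Row 5, column 2: row 5 has {a, d, e} and column 2 has {a, b, d, f}, leaving only c.
Row 5, column 3: row 5 has {a, c, d, e} and column 3 has {a, d, e, f}, leaving only b.
Row 5, column 1: row 5 has {a, b, c, d, e} and column 1 has {a, c, d, e}, leaving only f.
So row 5 reads: f c b a e d.

f c b a e d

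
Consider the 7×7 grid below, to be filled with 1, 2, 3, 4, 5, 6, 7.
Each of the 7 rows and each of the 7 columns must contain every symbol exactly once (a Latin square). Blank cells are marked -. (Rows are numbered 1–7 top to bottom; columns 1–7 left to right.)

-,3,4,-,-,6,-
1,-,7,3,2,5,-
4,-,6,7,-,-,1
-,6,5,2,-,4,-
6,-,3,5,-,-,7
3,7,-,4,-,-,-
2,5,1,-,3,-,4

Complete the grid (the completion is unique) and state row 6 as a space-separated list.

Row 6, column 3: row 6 has {3, 4, 7} and column 3 has {1, 3, 4, 5, 6, 7}, leaving only 2.
Row 6, column 6: row 6 has {2, 3, 4, 7} and column 6 has {4, 5, 6}, leaving only 1.
Row 1, column 4: row 1 has {3, 4, 6} and column 4 has {2, 3, 4, 5, 7}, leaving only 1.
Row 2, column 2: row 2 has {1, 2, 3, 5, 7} and column 2 has {3, 5, 6, 7}, leaving only 4.
Row 2, column 7: row 2 has {1, 2, 3, 4, 5, 7} and column 7 has {1, 4, 7}, leaving only 6.
Row 6, column 7: row 6 has {1, 2, 3, 4, 7} and column 7 has {1, 4, 6, 7}, leaving only 5.
Row 6, column 5: row 6 has {1, 2, 3, 4, 5, 7} and column 5 has {2, 3}, leaving only 6.
So row 6 reads: 3 7 2 4 6 1 5.

3 7 2 4 6 1 5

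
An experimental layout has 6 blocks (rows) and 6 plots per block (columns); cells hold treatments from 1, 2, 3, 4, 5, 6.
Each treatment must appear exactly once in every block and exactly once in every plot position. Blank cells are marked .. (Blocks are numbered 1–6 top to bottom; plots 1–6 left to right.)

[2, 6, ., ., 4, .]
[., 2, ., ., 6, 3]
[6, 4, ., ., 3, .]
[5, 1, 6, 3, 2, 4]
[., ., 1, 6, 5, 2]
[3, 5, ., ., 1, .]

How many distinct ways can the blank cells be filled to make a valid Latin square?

Block 1, plot 3: eliminating its block and plot leaves {3, 5}.
Block 1, plot 4: eliminating its block and plot leaves {1, 5}.
Block 1, plot 6: eliminating its block and plot leaves {1, 5}.
Block 2, plot 1: eliminating its block and plot leaves {1, 4}.
Block 2, plot 3: eliminating its block and plot leaves {4, 5}.
Block 2, plot 4: eliminating its block and plot leaves {1, 4, 5}.
Block 3, plot 3: eliminating its block and plot leaves {2, 5}.
Block 3, plot 4: eliminating its block and plot leaves {1, 2, 5}.
Block 3, plot 6: eliminating its block and plot leaves {1, 5}.
Block 5, plot 1: eliminating its block and plot leaves {4}.
Block 5, plot 2: eliminating its block and plot leaves {3}.
Block 6, plot 3: eliminating its block and plot leaves {2, 4}.
Block 6, plot 4: eliminating its block and plot leaves {2, 4}.
Block 6, plot 6: eliminating its block and plot leaves {6}.
Enumerating the assignments across these blanks that avoid any block or plot repeat gives 3 completions.

3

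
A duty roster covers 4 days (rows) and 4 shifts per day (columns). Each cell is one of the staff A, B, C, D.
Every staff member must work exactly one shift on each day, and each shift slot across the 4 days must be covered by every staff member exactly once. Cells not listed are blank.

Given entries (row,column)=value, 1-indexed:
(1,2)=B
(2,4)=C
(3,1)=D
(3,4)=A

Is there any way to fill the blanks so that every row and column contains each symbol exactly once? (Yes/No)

Yes

No day or shift among the givens repeats a symbol, and propagating forced cells runs into no contradiction.
One valid completion exists (for instance, C B A D / B A D C / D C B A / A D C B).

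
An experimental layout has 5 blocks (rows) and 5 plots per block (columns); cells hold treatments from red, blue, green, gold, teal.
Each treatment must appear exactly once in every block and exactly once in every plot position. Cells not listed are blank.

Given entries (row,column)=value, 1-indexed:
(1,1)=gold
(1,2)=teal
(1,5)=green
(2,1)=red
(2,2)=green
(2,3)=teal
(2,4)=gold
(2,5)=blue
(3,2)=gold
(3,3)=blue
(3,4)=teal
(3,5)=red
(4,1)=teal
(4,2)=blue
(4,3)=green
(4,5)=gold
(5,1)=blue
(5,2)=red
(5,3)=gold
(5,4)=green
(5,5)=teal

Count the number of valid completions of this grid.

Block 1, plot 3: eliminating its block and plot leaves {red}.
Block 1, plot 4: eliminating its block and plot leaves {red, blue}.
Block 3, plot 1: eliminating its block and plot leaves {green}.
Block 4, plot 4: eliminating its block and plot leaves {red}.
Only one assignment across all blanks avoids any block or plot repeat, giving 1 completion.

1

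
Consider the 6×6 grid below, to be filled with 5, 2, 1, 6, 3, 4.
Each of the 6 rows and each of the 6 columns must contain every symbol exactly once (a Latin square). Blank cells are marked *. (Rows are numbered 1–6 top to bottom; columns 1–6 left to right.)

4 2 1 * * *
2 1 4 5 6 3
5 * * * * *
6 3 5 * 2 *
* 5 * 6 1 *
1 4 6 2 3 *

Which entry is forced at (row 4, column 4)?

4

Row 1, column 4: row 1 has {2, 1, 4} and column 4 has {5, 2, 6}, leaving only 3.
Row 1, column 5: row 1 has {2, 1, 3, 4} and column 5 has {2, 1, 6, 3}, leaving only 5.
Row 1, column 6: row 1 has {5, 2, 1, 3, 4} and column 6 has {3}, leaving only 6.
Row 3, column 2: row 3 has {5} and column 2 has {5, 2, 1, 3, 4}, leaving only 6.
Row 3, column 5: row 3 has {5, 6} and column 5 has {5, 2, 1, 6, 3}, leaving only 4.
Row 3, column 4: row 3 has {5, 6, 4} and column 4 has {5, 2, 6, 3}, leaving only 1.
Row 4 already has {5, 2, 6, 3} and column 4 already has {5, 2, 1, 6, 3}, so row 4, column 4 must be 4.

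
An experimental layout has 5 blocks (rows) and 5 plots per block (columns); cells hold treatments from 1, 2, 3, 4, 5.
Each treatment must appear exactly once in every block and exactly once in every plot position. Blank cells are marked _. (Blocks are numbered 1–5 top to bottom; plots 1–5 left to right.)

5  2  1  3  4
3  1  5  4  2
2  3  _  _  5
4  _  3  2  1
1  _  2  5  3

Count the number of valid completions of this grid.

1

Block 3, plot 3: eliminating its block and plot leaves {4}.
Block 3, plot 4: eliminating its block and plot leaves {1}.
Block 4, plot 2: eliminating its block and plot leaves {5}.
Block 5, plot 2: eliminating its block and plot leaves {4}.
Only one assignment across all blanks avoids any block or plot repeat, giving 1 completion.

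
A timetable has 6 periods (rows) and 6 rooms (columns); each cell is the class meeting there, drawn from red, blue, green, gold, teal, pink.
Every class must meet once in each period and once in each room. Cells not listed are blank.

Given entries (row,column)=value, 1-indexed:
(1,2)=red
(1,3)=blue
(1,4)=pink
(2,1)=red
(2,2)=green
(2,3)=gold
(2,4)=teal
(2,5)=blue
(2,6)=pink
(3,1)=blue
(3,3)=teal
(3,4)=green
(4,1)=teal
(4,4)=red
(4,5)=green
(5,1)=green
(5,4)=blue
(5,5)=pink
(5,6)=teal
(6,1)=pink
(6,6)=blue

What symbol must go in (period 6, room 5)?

Period 1, room 1: period 1 has {red, blue, pink} and room 1 has {red, blue, green, teal, pink}, leaving only gold.
Period 1, room 5: period 1 has {red, blue, gold, pink} and room 5 has {blue, green, pink}, leaving only teal.
Period 1, room 6: period 1 has {red, blue, gold, teal, pink} and room 6 has {blue, teal, pink}, leaving only green.
Period 4, room 3: period 4 has {red, green, teal} and room 3 has {blue, gold, teal}, leaving only pink.
Period 4, room 6: period 4 has {red, green, teal, pink} and room 6 has {blue, green, teal, pink}, leaving only gold.
Period 3, room 6: period 3 has {blue, green, teal} and room 6 has {blue, green, gold, teal, pink}, leaving only red.
Period 3, room 5: period 3 has {red, blue, green, teal} and room 5 has {blue, green, teal, pink}, leaving only gold.
Period 6 already has {blue, pink} and room 5 already has {blue, green, gold, teal, pink}, so period 6, room 5 must be red.

red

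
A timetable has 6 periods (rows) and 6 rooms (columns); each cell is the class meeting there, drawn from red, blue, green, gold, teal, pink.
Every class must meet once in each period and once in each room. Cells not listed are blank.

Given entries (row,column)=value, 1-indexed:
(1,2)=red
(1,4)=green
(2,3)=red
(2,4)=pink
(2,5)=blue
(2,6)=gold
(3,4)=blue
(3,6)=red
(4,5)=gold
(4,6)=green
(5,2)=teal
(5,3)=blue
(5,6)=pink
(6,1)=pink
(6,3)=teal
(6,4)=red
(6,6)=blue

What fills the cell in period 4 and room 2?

blue

Period 1, room 6: period 1 has {red, green} and room 6 has {red, blue, green, gold, pink}, leaving only teal.
Period 1, room 5: period 1 has {red, green, teal} and room 5 has {blue, gold}, leaving only pink.
Period 1, room 3: period 1 has {red, green, teal, pink} and room 3 has {red, blue, teal}, leaving only gold.
Period 1, room 1: period 1 has {red, green, gold, teal, pink} and room 1 has {pink}, leaving only blue.
Period 2, room 2: period 2 has {red, blue, gold, pink} and room 2 has {red, teal}, leaving only green.
Period 2, room 1: period 2 has {red, blue, green, gold, pink} and room 1 has {blue, pink}, leaving only teal.
Period 4, room 1: period 4 has {green, gold} and room 1 has {blue, teal, pink}, leaving only red.
Period 4, room 3: period 4 has {red, green, gold} and room 3 has {red, blue, gold, teal}, leaving only pink.
Period 4 already has {red, green, gold, pink} and room 2 already has {red, green, teal}, so period 4, room 2 must be blue.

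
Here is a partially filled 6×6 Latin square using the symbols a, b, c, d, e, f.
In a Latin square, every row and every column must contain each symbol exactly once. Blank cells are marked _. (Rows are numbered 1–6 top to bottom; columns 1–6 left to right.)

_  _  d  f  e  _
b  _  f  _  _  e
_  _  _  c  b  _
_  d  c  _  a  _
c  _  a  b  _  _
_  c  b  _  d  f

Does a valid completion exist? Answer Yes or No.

Yes

No row or column among the givens repeats a symbol, and propagating forced cells runs into no contradiction.
One valid completion exists (for instance, a b d f e c / b a f d c e / d f e c b a / f d c e a b / c e a b f d / e c b a d f).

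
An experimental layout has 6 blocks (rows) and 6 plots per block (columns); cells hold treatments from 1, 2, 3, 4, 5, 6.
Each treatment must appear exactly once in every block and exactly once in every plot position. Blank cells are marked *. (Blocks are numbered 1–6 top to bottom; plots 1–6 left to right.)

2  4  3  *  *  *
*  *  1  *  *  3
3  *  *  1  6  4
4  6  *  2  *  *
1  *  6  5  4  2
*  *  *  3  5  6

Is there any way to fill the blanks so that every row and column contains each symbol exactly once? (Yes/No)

Block 6, plot 1: block 6 together with plot 1 already contain {1, 2, 3, 4, 5, 6} — every symbol — so nothing can go there. The grid has no valid completion.

No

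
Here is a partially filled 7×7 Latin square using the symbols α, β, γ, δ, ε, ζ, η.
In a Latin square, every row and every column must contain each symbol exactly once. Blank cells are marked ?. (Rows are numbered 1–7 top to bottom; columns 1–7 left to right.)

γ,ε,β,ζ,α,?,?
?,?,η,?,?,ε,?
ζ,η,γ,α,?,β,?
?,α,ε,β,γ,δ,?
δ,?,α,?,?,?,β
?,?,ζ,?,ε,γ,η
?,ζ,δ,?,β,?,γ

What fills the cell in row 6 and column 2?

β

Row 1, column 6: row 1 has {α, β, γ, ε, ζ} and column 6 has {β, γ, δ, ε}, leaving only η.
Row 1, column 7: row 1 has {α, β, γ, ε, ζ, η} and column 7 has {β, γ, η}, leaving only δ.
Row 3, column 5: row 3 has {α, β, γ, ζ, η} and column 5 has {α, β, γ, ε}, leaving only δ.
Row 2, column 5: row 2 has {ε, η} and column 5 has {α, β, γ, δ, ε}, leaving only ζ.
Row 2, column 7: row 2 has {ε, ζ, η} and column 7 has {β, γ, δ, η}, leaving only α.
Row 2, column 1: row 2 has {α, ε, ζ, η} and column 1 has {γ, δ, ζ}, leaving only β.
Row 3, column 7: row 3 has {α, β, γ, δ, ζ, η} and column 7 has {α, β, γ, δ, η}, leaving only ε.
Row 4, column 1: row 4 has {α, β, γ, δ, ε} and column 1 has {β, γ, δ, ζ}, leaving only η.
Row 4, column 7: row 4 has {α, β, γ, δ, ε, η} and column 7 has {α, β, γ, δ, ε, η}, leaving only ζ.
Row 5, column 2: row 5 has {α, β, δ} and column 2 has {α, ε, ζ, η}, leaving only γ.
Row 2, column 2: row 2 has {α, β, ε, ζ, η} and column 2 has {α, γ, ε, ζ, η}, leaving only δ.
Row 6 already has {γ, ε, ζ, η} and column 2 already has {α, γ, δ, ε, ζ, η}, so row 6, column 2 must be β.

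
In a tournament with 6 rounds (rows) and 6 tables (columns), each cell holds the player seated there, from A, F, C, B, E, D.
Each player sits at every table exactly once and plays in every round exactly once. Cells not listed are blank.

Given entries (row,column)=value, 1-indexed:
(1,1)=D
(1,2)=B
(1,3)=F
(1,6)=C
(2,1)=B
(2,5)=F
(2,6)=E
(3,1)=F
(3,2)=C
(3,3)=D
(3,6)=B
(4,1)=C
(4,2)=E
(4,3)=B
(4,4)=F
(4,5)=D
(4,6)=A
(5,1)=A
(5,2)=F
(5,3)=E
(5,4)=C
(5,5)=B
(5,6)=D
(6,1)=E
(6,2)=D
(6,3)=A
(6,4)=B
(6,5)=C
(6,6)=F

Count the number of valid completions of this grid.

2

Round 1, table 4: eliminating its round and table leaves {A, E}.
Round 1, table 5: eliminating its round and table leaves {A, E}.
Round 2, table 2: eliminating its round and table leaves {A}.
Round 2, table 3: eliminating its round and table leaves {C}.
Round 2, table 4: eliminating its round and table leaves {A, D}.
Round 3, table 4: eliminating its round and table leaves {A, E}.
Round 3, table 5: eliminating its round and table leaves {A, E}.
Enumerating the assignments across these blanks that avoid any round or table repeat gives 2 completions.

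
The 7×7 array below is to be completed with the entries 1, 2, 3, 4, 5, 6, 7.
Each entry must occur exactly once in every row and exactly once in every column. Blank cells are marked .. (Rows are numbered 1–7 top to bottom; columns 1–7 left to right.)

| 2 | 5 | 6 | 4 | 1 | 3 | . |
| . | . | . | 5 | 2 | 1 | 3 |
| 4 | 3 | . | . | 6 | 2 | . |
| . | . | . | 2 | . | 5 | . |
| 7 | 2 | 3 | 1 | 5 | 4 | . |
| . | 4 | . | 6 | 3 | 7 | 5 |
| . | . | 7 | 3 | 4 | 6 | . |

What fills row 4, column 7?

4

Row 1, column 7: row 1 has {1, 2, 3, 4, 5, 6} and column 7 has {3, 5}, leaving only 7.
Row 2, column 1: row 2 has {1, 2, 3, 5} and column 1 has {2, 4, 7}, leaving only 6.
Row 2, column 2: row 2 has {1, 2, 3, 5, 6} and column 2 has {2, 3, 4, 5}, leaving only 7.
Row 2, column 3: row 2 has {1, 2, 3, 5, 6, 7} and column 3 has {3, 6, 7}, leaving only 4.
Row 3, column 4: row 3 has {2, 3, 4, 6} and column 4 has {1, 2, 3, 4, 5, 6}, leaving only 7.
Row 3, column 7: row 3 has {2, 3, 4, 6, 7} and column 7 has {3, 5, 7}, leaving only 1.
Row 3, column 3: row 3 has {1, 2, 3, 4, 6, 7} and column 3 has {3, 4, 6, 7}, leaving only 5.
Row 4, column 3: row 4 has {2, 5} and column 3 has {3, 4, 5, 6, 7}, leaving only 1.
Row 4, column 1: row 4 has {1, 2, 5} and column 1 has {2, 4, 6, 7}, leaving only 3.
Row 4, column 2: row 4 has {1, 2, 3, 5} and column 2 has {2, 3, 4, 5, 7}, leaving only 6.
Row 4 already has {1, 2, 3, 5, 6} and column 7 already has {1, 3, 5, 7}, so row 4, column 7 must be 4.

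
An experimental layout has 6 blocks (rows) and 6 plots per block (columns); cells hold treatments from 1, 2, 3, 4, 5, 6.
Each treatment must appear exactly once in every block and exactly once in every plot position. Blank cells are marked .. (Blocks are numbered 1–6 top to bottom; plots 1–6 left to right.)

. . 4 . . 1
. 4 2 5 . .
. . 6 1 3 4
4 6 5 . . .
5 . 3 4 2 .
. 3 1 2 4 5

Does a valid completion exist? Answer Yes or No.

Yes

No block or plot among the givens repeats a symbol, and propagating forced cells runs into no contradiction.
One valid completion exists (for instance, 3 2 4 6 5 1 / 1 4 2 5 6 3 / 2 5 6 1 3 4 / 4 6 5 3 1 2 / 5 1 3 4 2 6 / 6 3 1 2 4 5).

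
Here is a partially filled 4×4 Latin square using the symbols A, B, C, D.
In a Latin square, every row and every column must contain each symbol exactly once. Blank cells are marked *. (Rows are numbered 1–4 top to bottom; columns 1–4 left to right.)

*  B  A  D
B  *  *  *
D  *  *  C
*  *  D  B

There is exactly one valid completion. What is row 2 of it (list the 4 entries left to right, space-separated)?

B D C A

Row 2, column 3: row 2 has {B} and column 3 has {A, D}, leaving only C.
Row 2, column 4: row 2 has {B, C} and column 4 has {B, C, D}, leaving only A.
Row 2, column 2: row 2 has {A, B, C} and column 2 has {B}, leaving only D.
So row 2 reads: B D C A.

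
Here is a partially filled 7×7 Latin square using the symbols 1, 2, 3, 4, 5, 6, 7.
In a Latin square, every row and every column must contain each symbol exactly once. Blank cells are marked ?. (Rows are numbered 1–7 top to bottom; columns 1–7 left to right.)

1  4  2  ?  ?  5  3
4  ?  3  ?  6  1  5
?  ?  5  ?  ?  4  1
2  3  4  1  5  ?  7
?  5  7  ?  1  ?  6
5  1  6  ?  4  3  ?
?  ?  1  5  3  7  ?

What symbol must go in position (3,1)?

Row 1, column 5: row 1 has {1, 2, 3, 4, 5} and column 5 has {1, 3, 4, 5, 6}, leaving only 7.
Row 1, column 4: row 1 has {1, 2, 3, 4, 5, 7} and column 4 has {1, 5}, leaving only 6.
Row 3, column 5: row 3 has {1, 4, 5} and column 5 has {1, 3, 4, 5, 6, 7}, leaving only 2.
Row 4, column 6: row 4 has {1, 2, 3, 4, 5, 7} and column 6 has {1, 3, 4, 5, 7}, leaving only 6.
Row 5, column 1: row 5 has {1, 5, 6, 7} and column 1 has {1, 2, 4, 5}, leaving only 3.
Row 5, column 6: row 5 has {1, 3, 5, 6, 7} and column 6 has {1, 3, 4, 5, 6, 7}, leaving only 2.
Row 5, column 4: row 5 has {1, 2, 3, 5, 6, 7} and column 4 has {1, 5, 6}, leaving only 4.
Row 6, column 7: row 6 has {1, 3, 4, 5, 6} and column 7 has {1, 3, 5, 6, 7}, leaving only 2.
Row 6, column 4: row 6 has {1, 2, 3, 4, 5, 6} and column 4 has {1, 4, 5, 6}, leaving only 7.
Row 2, column 4: row 2 has {1, 3, 4, 5, 6} and column 4 has {1, 4, 5, 6, 7}, leaving only 2.
Row 2, column 2: row 2 has {1, 2, 3, 4, 5, 6} and column 2 has {1, 3, 4, 5}, leaving only 7.
Row 3, column 2: row 3 has {1, 2, 4, 5} and column 2 has {1, 3, 4, 5, 7}, leaving only 6.
Row 3 already has {1, 2, 4, 5, 6} and column 1 already has {1, 2, 3, 4, 5}, so row 3, column 1 must be 7.

7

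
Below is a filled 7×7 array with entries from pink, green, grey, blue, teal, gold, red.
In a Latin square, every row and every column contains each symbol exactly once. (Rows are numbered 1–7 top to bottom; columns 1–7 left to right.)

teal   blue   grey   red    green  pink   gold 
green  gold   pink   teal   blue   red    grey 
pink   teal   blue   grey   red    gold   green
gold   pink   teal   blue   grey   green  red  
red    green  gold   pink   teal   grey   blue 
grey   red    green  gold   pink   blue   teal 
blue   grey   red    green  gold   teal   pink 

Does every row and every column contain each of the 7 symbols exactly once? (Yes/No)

Each row is a permutation of the 7 symbols, and so is each column.

Yes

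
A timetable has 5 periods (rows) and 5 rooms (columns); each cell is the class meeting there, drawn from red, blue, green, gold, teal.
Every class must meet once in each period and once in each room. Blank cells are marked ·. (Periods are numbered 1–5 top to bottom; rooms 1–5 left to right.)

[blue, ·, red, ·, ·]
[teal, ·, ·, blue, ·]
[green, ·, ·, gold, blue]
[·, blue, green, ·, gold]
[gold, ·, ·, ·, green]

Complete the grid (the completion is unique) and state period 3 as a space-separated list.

Period 3, room 3: period 3 has {blue, green, gold} and room 3 has {red, green}, leaving only teal.
Period 3, room 2: period 3 has {blue, green, gold, teal} and room 2 has {blue}, leaving only red.
So period 3 reads: green red teal gold blue.

green red teal gold blue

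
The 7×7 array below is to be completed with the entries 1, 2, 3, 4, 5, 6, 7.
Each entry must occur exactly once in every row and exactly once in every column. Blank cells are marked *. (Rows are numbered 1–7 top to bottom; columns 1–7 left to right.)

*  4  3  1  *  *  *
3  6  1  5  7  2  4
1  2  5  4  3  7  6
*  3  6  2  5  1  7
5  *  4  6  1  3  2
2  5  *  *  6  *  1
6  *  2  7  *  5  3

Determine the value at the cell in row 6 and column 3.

7

Row 6 already has {1, 2, 5, 6} and column 3 already has {1, 2, 3, 4, 5, 6}, so row 6, column 3 must be 7.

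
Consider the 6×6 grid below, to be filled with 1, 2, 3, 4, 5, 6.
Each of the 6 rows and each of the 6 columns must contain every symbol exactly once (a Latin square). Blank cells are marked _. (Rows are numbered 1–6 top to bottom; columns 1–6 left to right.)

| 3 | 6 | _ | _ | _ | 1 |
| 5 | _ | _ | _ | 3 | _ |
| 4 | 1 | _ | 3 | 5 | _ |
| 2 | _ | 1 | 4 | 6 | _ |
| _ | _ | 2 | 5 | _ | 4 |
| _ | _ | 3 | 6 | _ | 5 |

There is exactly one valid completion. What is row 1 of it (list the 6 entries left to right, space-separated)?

Row 1, column 4: row 1 has {1, 3, 6} and column 4 has {3, 4, 5, 6}, leaving only 2.
Row 1, column 5: row 1 has {1, 2, 3, 6} and column 5 has {3, 5, 6}, leaving only 4.
Row 1, column 3: row 1 has {1, 2, 3, 4, 6} and column 3 has {1, 2, 3}, leaving only 5.
So row 1 reads: 3 6 5 2 4 1.

3 6 5 2 4 1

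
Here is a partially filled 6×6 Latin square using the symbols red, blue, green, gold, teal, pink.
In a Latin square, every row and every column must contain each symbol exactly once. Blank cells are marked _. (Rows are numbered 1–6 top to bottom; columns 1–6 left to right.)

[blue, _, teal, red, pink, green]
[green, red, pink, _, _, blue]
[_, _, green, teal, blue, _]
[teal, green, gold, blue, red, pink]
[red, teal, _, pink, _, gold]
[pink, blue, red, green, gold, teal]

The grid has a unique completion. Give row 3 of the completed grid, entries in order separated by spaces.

gold pink green teal blue red

Row 3, column 1: row 3 has {blue, green, teal} and column 1 has {red, blue, green, teal, pink}, leaving only gold.
Row 3, column 2: row 3 has {blue, green, gold, teal} and column 2 has {red, blue, green, teal}, leaving only pink.
Row 3, column 6: row 3 has {blue, green, gold, teal, pink} and column 6 has {blue, green, gold, teal, pink}, leaving only red.
So row 3 reads: gold pink green teal blue red.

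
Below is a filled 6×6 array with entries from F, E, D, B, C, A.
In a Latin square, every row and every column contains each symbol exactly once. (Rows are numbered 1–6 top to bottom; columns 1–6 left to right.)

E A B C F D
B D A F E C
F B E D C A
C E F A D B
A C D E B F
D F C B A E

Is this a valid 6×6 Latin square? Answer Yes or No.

Each row is a permutation of the 6 symbols, and so is each column.

Yes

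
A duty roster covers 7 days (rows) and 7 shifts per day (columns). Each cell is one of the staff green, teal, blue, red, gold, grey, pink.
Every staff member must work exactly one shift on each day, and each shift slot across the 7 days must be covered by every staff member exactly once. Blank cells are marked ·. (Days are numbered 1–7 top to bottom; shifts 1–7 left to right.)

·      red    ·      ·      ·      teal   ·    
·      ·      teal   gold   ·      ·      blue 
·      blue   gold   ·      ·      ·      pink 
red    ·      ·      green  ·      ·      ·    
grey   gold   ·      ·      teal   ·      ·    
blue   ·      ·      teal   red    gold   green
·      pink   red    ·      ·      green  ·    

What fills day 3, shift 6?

Day 5, shift 7: day 5 has {teal, gold, grey} and shift 7 has {green, blue, pink}, leaving only red.
Day 6, shift 2: day 6 has {green, teal, blue, red, gold} and shift 2 has {blue, red, gold, pink}, leaving only grey.
Day 2, shift 2: day 2 has {teal, blue, gold} and shift 2 has {blue, red, gold, grey, pink}, leaving only green.
Day 2, shift 1: day 2 has {green, teal, blue, gold} and shift 1 has {blue, red, grey}, leaving only pink.
Day 2, shift 5: day 2 has {green, teal, blue, gold, pink} and shift 5 has {teal, red}, leaving only grey.
Day 2, shift 6: day 2 has {green, teal, blue, gold, grey, pink} and shift 6 has {green, teal, gold}, leaving only red.
Day 3 already has {blue, gold, pink} and shift 6 already has {green, teal, red, gold}, so day 3, shift 6 must be grey.

grey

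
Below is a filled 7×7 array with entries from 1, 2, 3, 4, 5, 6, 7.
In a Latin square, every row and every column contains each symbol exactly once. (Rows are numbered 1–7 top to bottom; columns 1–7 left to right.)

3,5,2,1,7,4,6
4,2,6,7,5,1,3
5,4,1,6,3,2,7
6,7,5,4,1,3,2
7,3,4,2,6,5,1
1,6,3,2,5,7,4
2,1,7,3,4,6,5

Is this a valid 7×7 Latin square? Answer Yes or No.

Every row is a permutation, but column 5 contains 5 twice (at rows 2 and 6).

No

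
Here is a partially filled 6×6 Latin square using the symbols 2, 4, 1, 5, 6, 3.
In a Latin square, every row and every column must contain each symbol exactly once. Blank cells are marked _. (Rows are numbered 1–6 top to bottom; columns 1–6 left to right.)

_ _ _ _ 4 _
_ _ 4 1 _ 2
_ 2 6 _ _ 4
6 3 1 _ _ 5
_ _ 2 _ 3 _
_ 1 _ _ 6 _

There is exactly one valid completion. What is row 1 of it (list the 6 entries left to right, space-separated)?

2 5 3 6 4 1

Row 2, column 5: row 2 has {2, 4, 1} and column 5 has {4, 6, 3}, leaving only 5.
Row 2, column 1: row 2 has {2, 4, 1, 5} and column 1 has {6}, leaving only 3.
Row 2, column 2: row 2 has {2, 4, 1, 5, 3} and column 2 has {2, 1, 3}, leaving only 6.
Row 1, column 2: row 1 has {4} and column 2 has {2, 1, 6, 3}, leaving only 5.
Row 1, column 3: row 1 has {4, 5} and column 3 has {2, 4, 1, 6}, leaving only 3.
Row 3, column 5: row 3 has {2, 4, 6} and column 5 has {4, 5, 6, 3}, leaving only 1.
Row 3, column 1: row 3 has {2, 4, 1, 6} and column 1 has {6, 3}, leaving only 5.
Row 3, column 4: row 3 has {2, 4, 1, 5, 6} and column 4 has {1}, leaving only 3.
Row 4, column 5: row 4 has {1, 5, 6, 3} and column 5 has {4, 1, 5, 6, 3}, leaving only 2.
Row 4, column 4: row 4 has {2, 1, 5, 6, 3} and column 4 has {1, 3}, leaving only 4.
Row 5, column 2: row 5 has {2, 3} and column 2 has {2, 1, 5, 6, 3}, leaving only 4.
Row 5, column 1: row 5 has {2, 4, 3} and column 1 has {5, 6, 3}, leaving only 1.
Row 1, column 1: row 1 has {4, 5, 3} and column 1 has {1, 5, 6, 3}, leaving only 2.
Row 1, column 4: row 1 has {2, 4, 5, 3} and column 4 has {4, 1, 3}, leaving only 6.
Row 1, column 6: row 1 has {2, 4, 5, 6, 3} and column 6 has {2, 4, 5}, leaving only 1.
So row 1 reads: 2 5 3 6 4 1.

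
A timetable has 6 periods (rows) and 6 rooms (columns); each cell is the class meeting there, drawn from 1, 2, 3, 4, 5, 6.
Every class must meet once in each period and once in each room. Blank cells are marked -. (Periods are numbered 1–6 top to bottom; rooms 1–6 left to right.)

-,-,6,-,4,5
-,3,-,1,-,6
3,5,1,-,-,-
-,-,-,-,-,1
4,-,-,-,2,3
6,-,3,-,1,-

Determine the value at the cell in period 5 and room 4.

6

Period 2, room 5: period 2 has {1, 3, 6} and room 5 has {1, 2, 4}, leaving only 5.
Period 2, room 1: period 2 has {1, 3, 5, 6} and room 1 has {3, 4, 6}, leaving only 2.
Period 1, room 1: period 1 has {4, 5, 6} and room 1 has {2, 3, 4, 6}, leaving only 1.
Period 1, room 2: period 1 has {1, 4, 5, 6} and room 2 has {3, 5}, leaving only 2.
Period 1, room 4: period 1 has {1, 2, 4, 5, 6} and room 4 has {1}, leaving only 3.
Period 2, room 3: period 2 has {1, 2, 3, 5, 6} and room 3 has {1, 3, 6}, leaving only 4.
Period 3, room 5: period 3 has {1, 3, 5} and room 5 has {1, 2, 4, 5}, leaving only 6.
Period 4, room 1: period 4 has {1} and room 1 has {1, 2, 3, 4, 6}, leaving only 5.
Period 4, room 3: period 4 has {1, 5} and room 3 has {1, 3, 4, 6}, leaving only 2.
Period 4, room 5: period 4 has {1, 2, 5} and room 5 has {1, 2, 4, 5, 6}, leaving only 3.
Period 5, room 3: period 5 has {2, 3, 4} and room 3 has {1, 2, 3, 4, 6}, leaving only 5.
Period 5 already has {2, 3, 4, 5} and room 4 already has {1, 3}, so period 5, room 4 must be 6.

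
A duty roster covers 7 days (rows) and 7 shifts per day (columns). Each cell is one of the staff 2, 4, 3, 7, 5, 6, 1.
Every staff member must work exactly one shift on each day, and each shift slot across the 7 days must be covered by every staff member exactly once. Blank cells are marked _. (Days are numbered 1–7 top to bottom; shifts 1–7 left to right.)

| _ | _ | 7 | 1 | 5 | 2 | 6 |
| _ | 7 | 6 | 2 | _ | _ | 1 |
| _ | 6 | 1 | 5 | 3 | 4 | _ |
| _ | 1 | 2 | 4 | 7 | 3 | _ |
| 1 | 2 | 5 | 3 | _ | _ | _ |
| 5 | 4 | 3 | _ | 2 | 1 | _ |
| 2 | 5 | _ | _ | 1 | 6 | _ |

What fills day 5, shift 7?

Day 1, shift 2: day 1 has {2, 7, 5, 6, 1} and shift 2 has {2, 4, 7, 5, 6, 1}, leaving only 3.
Day 1, shift 1: day 1 has {2, 3, 7, 5, 6, 1} and shift 1 has {2, 5, 1}, leaving only 4.
Day 2, shift 1: day 2 has {2, 7, 6, 1} and shift 1 has {2, 4, 5, 1}, leaving only 3.
Day 2, shift 5: day 2 has {2, 3, 7, 6, 1} and shift 5 has {2, 3, 7, 5, 1}, leaving only 4.
Day 2, shift 6: day 2 has {2, 4, 3, 7, 6, 1} and shift 6 has {2, 4, 3, 6, 1}, leaving only 5.
Day 3, shift 1: day 3 has {4, 3, 5, 6, 1} and shift 1 has {2, 4, 3, 5, 1}, leaving only 7.
Day 3, shift 7: day 3 has {4, 3, 7, 5, 6, 1} and shift 7 has {6, 1}, leaving only 2.
Day 4, shift 1: day 4 has {2, 4, 3, 7, 1} and shift 1 has {2, 4, 3, 7, 5, 1}, leaving only 6.
Day 4, shift 7: day 4 has {2, 4, 3, 7, 6, 1} and shift 7 has {2, 6, 1}, leaving only 5.
Day 5, shift 5: day 5 has {2, 3, 5, 1} and shift 5 has {2, 4, 3, 7, 5, 1}, leaving only 6.
Day 5, shift 6: day 5 has {2, 3, 5, 6, 1} and shift 6 has {2, 4, 3, 5, 6, 1}, leaving only 7.
Day 5 already has {2, 3, 7, 5, 6, 1} and shift 7 already has {2, 5, 6, 1}, so day 5, shift 7 must be 4.

4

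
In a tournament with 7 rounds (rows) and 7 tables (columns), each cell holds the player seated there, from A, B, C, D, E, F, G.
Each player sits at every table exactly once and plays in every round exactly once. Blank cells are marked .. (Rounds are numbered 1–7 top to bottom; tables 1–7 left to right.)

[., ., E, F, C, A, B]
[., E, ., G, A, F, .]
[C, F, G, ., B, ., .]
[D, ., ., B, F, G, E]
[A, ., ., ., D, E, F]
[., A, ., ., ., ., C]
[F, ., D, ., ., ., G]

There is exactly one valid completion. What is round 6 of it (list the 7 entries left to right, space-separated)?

Round 1, table 1: round 1 has {A, B, C, E, F} and table 1 has {A, C, D, F}, leaving only G.
Round 1, table 2: round 1 has {A, B, C, E, F, G} and table 2 has {A, E, F}, leaving only D.
Round 2, table 1: round 2 has {A, E, F, G} and table 1 has {A, C, D, F, G}, leaving only B.
Round 6, table 1: round 6 has {A, C} and table 1 has {A, B, C, D, F, G}, leaving only E.
Round 6, table 4: round 6 has {A, C, E} and table 4 has {B, F, G}, leaving only D.
Round 6, table 5: round 6 has {A, C, D, E} and table 5 has {A, B, C, D, F}, leaving only G.
Round 6, table 6: round 6 has {A, C, D, E, G} and table 6 has {A, E, F, G}, leaving only B.
Round 6, table 3: round 6 has {A, B, C, D, E, G} and table 3 has {D, E, G}, leaving only F.
So round 6 reads: E A F D G B C.

E A F D G B C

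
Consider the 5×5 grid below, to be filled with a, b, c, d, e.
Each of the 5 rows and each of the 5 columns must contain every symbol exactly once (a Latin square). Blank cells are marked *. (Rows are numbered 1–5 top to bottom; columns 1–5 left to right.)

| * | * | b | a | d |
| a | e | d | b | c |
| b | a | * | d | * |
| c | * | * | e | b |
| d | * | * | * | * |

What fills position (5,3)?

Row 1, column 1: row 1 has {a, b, d} and column 1 has {a, b, c, d}, leaving only e.
Row 1, column 2: row 1 has {a, b, d, e} and column 2 has {a, e}, leaving only c.
Row 3, column 5: row 3 has {a, b, d} and column 5 has {b, c, d}, leaving only e.
Row 3, column 3: row 3 has {a, b, d, e} and column 3 has {b, d}, leaving only c.
Row 4, column 2: row 4 has {b, c, e} and column 2 has {a, c, e}, leaving only d.
Row 4, column 3: row 4 has {b, c, d, e} and column 3 has {b, c, d}, leaving only a.
Row 5 already has {d} and column 3 already has {a, b, c, d}, so row 5, column 3 must be e.

e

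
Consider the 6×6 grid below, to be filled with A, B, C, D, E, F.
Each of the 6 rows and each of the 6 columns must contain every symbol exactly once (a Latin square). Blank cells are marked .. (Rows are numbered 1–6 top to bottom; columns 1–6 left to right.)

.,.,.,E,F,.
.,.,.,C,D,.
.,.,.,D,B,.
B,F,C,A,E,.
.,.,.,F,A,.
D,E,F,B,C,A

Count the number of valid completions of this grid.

10

Row 1, column 1: eliminating its row and column leaves {A, C}.
Row 1, column 2: eliminating its row and column leaves {A, B, C, D}.
Row 1, column 3: eliminating its row and column leaves {A, B, D}.
Row 1, column 6: eliminating its row and column leaves {B, C, D}.
Row 2, column 1: eliminating its row and column leaves {A, E, F}.
Row 2, column 2: eliminating its row and column leaves {A, B}.
Row 2, column 3: eliminating its row and column leaves {A, B, E}.
Row 2, column 6: eliminating its row and column leaves {B, E, F}.
Row 3, column 1: eliminating its row and column leaves {A, C, E, F}.
Row 3, column 2: eliminating its row and column leaves {A, C}.
Row 3, column 3: eliminating its row and column leaves {A, E}.
Row 3, column 6: eliminating its row and column leaves {C, E, F}.
Row 4, column 6: eliminating its row and column leaves {D}.
Row 5, column 1: eliminating its row and column leaves {C, E}.
Row 5, column 2: eliminating its row and column leaves {B, C, D}.
Row 5, column 3: eliminating its row and column leaves {B, D, E}.
Row 5, column 6: eliminating its row and column leaves {B, C, D, E}.
Enumerating the assignments across these blanks that avoid any row or column repeat gives 10 completions.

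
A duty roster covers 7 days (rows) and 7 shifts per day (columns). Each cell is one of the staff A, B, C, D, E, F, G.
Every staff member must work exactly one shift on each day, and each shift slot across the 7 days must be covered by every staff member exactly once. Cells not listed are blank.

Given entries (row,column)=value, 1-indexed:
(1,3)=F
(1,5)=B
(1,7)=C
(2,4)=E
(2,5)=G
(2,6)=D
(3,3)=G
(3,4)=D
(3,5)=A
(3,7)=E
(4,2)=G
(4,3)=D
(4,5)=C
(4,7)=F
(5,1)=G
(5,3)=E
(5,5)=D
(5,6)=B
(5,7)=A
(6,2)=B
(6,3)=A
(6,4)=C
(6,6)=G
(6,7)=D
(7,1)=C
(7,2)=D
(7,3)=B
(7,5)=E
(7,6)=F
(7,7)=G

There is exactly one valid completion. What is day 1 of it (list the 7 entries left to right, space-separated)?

D E F G B A C

Day 2, shift 3: day 2 has {D, E, G} and shift 3 has {A, B, D, E, F, G}, leaving only C.
Day 2, shift 7: day 2 has {C, D, E, G} and shift 7 has {A, C, D, E, F, G}, leaving only B.
Day 3, shift 6: day 3 has {A, D, E, G} and shift 6 has {B, D, F, G}, leaving only C.
Day 3, shift 2: day 3 has {A, C, D, E, G} and shift 2 has {B, D, G}, leaving only F.
Day 2, shift 2: day 2 has {B, C, D, E, G} and shift 2 has {B, D, F, G}, leaving only A.
Day 1, shift 2: day 1 has {B, C, F} and shift 2 has {A, B, D, F, G}, leaving only E.
Day 1, shift 6: day 1 has {B, C, E, F} and shift 6 has {B, C, D, F, G}, leaving only A.
Day 1, shift 1: day 1 has {A, B, C, E, F} and shift 1 has {C, G}, leaving only D.
Day 1, shift 4: day 1 has {A, B, C, D, E, F} and shift 4 has {C, D, E}, leaving only G.
So day 1 reads: D E F G B A C.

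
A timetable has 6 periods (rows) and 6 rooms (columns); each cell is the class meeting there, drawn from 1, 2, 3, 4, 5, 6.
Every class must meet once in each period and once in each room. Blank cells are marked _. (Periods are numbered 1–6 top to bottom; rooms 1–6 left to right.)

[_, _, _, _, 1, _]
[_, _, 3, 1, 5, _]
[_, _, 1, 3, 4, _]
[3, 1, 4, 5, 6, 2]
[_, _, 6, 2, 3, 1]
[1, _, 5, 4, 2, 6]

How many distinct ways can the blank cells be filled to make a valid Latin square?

Period 1, room 1: eliminating its period and room leaves {2, 4, 5, 6}.
Period 1, room 2: eliminating its period and room leaves {2, 3, 4, 5, 6}.
Period 1, room 3: eliminating its period and room leaves {2}.
Period 1, room 4: eliminating its period and room leaves {6}.
Period 1, room 6: eliminating its period and room leaves {3, 4, 5}.
Period 2, room 1: eliminating its period and room leaves {2, 4, 6}.
Period 2, room 2: eliminating its period and room leaves {2, 4, 6}.
Period 2, room 6: eliminating its period and room leaves {4}.
Period 3, room 1: eliminating its period and room leaves {2, 5, 6}.
Period 3, room 2: eliminating its period and room leaves {2, 5, 6}.
Period 3, room 6: eliminating its period and room leaves {5}.
Period 5, room 1: eliminating its period and room leaves {4, 5}.
Period 5, room 2: eliminating its period and room leaves {4, 5}.
Period 6, room 2: eliminating its period and room leaves {3}.
Enumerating the assignments across these blanks that avoid any period or room repeat gives 4 completions.

4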